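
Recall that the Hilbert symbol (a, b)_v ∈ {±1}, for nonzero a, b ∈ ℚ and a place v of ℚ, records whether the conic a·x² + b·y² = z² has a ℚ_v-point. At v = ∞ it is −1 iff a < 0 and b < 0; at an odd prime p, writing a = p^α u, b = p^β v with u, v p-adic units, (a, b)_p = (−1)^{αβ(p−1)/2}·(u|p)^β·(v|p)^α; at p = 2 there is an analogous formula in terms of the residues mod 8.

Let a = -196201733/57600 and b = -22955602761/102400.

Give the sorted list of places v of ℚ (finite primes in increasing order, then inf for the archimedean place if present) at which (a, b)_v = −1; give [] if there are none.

(a, b) ≡ (-23693, -308009) mod (ℚ^×)²; places V = {2, 3, 5, 7, 13, 19, 29, 43, ∞}.
(a,b)_5: α=-2, u≡3; β=-2, v≡4 (mod 5); (3|5)=-1, (4|5)=+1; sign (−1)^0·-1^-2·+1^-2 = +1.
(a,b)_13: α=2, u≡6; β=3, v≡6 (mod 13); (6|13)=-1, (6|13)=-1; sign (−1)^0·-1^3·-1^2 = -1.
(a,b)_3: α=-2, u≡1; β=2, v≡1 (mod 3); (1|3)=+1, (1|3)=+1; sign (−1)^0·+1^2·+1^-2 = +1.
(a,b)_19: α=1, u≡5; β=1, v≡12 (mod 19); (5|19)=+1, (12|19)=-1; sign (−1)^1·+1^1·-1^1 = +1.
(a,b)_7: α=2, u≡4; β=2, v≡6 (mod 7); (4|7)=+1, (6|7)=-1; sign (−1)^0·+1^2·-1^2 = +1.
(a,b)_∞: sgn(-23693)=−, sgn(-308009)=−, so -1.
(a,b)_43: α=1, u≡33; β=1, v≡3 (mod 43); (33|43)=-1, (3|43)=-1; sign (−1)^1·-1^1·-1^1 = -1.
(a,b)_29: α=1, u≡6; β=1, v≡7 (mod 29); (6|29)=+1, (7|29)=+1; sign (−1)^0·+1^1·+1^1 = +1.
(a,b)_2: α=-8, β=-12; u≡3, v≡7 (mod 8); ε(u)ε(v)=1·1, αω(v)=-8·0, βω(u)=-12·1; sum ≡ 1  ⇒  -1.
Ram(-23693, -308009) = {2, 13, 43, ∞}; no ℚ_2-point on the conic.

[2, 13, 43, inf]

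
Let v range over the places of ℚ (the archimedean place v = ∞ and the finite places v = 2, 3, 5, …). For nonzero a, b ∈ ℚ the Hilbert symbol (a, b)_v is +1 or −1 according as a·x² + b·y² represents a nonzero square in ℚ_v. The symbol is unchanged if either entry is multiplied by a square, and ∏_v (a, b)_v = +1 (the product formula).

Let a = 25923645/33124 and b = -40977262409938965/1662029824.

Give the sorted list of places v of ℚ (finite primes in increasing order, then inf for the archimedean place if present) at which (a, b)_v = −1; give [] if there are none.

(a, b) ≡ (5, -17765) mod (ℚ^×)²; places V = {2, 3, 5, 7, 11, 13, 17, 19, 23, 29, ∞}.
(a,b)_7: α=-2, u≡5; β=-4, v≡2 (mod 7); (5|7)=-1, (2|7)=+1; sign (−1)^0·-1^-4·+1^-2 = +1.
(a,b)_13: α=-2, u≡7; β=-2, v≡8 (mod 13); (7|13)=-1, (8|13)=-1; sign (−1)^0·-1^-2·-1^-2 = +1.
(a,b)_5: α=1, u≡1; β=1, v≡3 (mod 5); (1|5)=+1, (3|5)=-1; sign (−1)^0·+1^1·-1^1 = -1.
(a,b)_17: α=0, u≡7; β=1, v≡2 (mod 17); (7|17)=-1, (2|17)=+1; sign (−1)^0·-1^1·+1^0 = -1.
(a,b)_23: α=2, u≡21; β=4, v≡22 (mod 23); (21|23)=-1, (22|23)=-1; sign (−1)^0·-1^4·-1^2 = +1.
(a,b)_11: α=2, u≡3; β=3, v≡10 (mod 11); (3|11)=+1, (10|11)=-1; sign (−1)^0·+1^3·-1^2 = +1.
(a,b)_2: α=-2, β=-12; u≡5, v≡3 (mod 8); ε(u)ε(v)=0·1, αω(v)=-2·1, βω(u)=-12·1; sum ≡ 0  ⇒  +1.
(a,b)_19: α=0, u≡1; β=1, v≡15 (mod 19); (1|19)=+1, (15|19)=-1; sign (−1)^0·+1^1·-1^0 = +1.
(a,b)_3: α=4, u≡2; β=4, v≡1 (mod 3); (2|3)=-1, (1|3)=+1; sign (−1)^0·-1^4·+1^4 = +1.
(a,b)_∞: sgn(5)=+, sgn(-17765)=−, so +1.
(a,b)_29: α=0, u≡28; β=2, v≡3 (mod 29); (28|29)=+1, (3|29)=-1; sign (−1)^0·+1^2·-1^0 = +1.
|Ram(5, -17765)| = 2, even; anisotropic at {5, 17}.

[5, 17]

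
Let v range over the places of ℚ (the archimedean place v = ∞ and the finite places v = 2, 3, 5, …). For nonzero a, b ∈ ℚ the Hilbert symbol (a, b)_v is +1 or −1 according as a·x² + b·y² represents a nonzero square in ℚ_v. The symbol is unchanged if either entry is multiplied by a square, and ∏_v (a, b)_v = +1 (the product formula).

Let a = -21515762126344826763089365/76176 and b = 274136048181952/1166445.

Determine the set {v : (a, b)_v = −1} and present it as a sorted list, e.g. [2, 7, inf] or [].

Mod squares: a ≡ -5365, b ≡ 88117535. Check v ∈ {∞, 2, 3, 5, 7, 11, 17, 19, 23, 29, 37, 43, 47, 53}.
v=43: a=43^2·(≡9), b=43^1·(≡28) mod 43; (9|43)=+1, (28|43)=-1; (−1)^{2·1·21}·(+1)^1·(-1)^2 = +1.
v=11: a=11^0·(≡5), b=11^1·(≡1) mod 11; (5|11)=+1, (1|11)=+1; (−1)^{0·1·5}·(+1)^1·(+1)^0 = +1.
v=∞: -5365 < 0 and 88117535 > 0  ⇒  (a,b)_∞ = +1.
v=17: a=17^0·(≡12), b=17^2·(≡14) mod 17; (12|17)=-1, (14|17)=-1; (−1)^{0·2·8}·(-1)^2·(-1)^0 = +1.
v=19: a=19^2·(≡15), b=19^1·(≡6) mod 19; (15|19)=-1, (6|19)=+1; (−1)^{2·1·9}·(-1)^1·(+1)^2 = -1.
v=2: v_2(a)=-4, v_2(b)=6; units ≡ 3, 7 (mod 8); ε·ε+αω+βω = 1·1+-4·0+6·1 ≡ 1  ⇒  (a,b)_2 = -1.
v=47: a=47^2·(≡33), b=47^0·(≡12) mod 47; (33|47)=-1, (12|47)=+1; (−1)^{2·0·23}·(-1)^0·(+1)^2 = +1.
v=29: a=29^5·(≡21), b=29^2·(≡9) mod 29; (21|29)=-1, (9|29)=+1; (−1)^{5·2·14}·(-1)^2·(+1)^5 = +1.
v=23: a=23^-2·(≡20), b=23^-2·(≡3) mod 23; (20|23)=-1, (3|23)=+1; (−1)^{-2·-2·11}·(-1)^-2·(+1)^-2 = +1.
v=3: a=3^-2·(≡2), b=3^-2·(≡2) mod 3; (2|3)=-1, (2|3)=-1; (−1)^{-2·-2·1}·(-1)^-2·(-1)^-2 = +1.
v=53: a=53^2·(≡14), b=53^1·(≡52) mod 53; (14|53)=-1, (52|53)=+1; (−1)^{2·1·26}·(-1)^1·(+1)^2 = -1.
v=37: a=37^3·(≡10), b=37^1·(≡20) mod 37; (10|37)=+1, (20|37)=-1; (−1)^{3·1·18}·(+1)^1·(-1)^3 = -1.
v=7: a=7^0·(≡4), b=7^-2·(≡1) mod 7; (4|7)=+1, (1|7)=+1; (−1)^{0·-2·3}·(+1)^-2·(+1)^0 = +1.
v=5: a=5^1·(≡2), b=5^-1·(≡3) mod 5; (2|5)=-1, (3|5)=-1; (−1)^{1·-1·2}·(-1)^-1·(-1)^1 = +1.
|Ram(-5365, 88117535)| = 4, even; anisotropic at {2, 19, 37, 53}.

[2, 19, 37, 53]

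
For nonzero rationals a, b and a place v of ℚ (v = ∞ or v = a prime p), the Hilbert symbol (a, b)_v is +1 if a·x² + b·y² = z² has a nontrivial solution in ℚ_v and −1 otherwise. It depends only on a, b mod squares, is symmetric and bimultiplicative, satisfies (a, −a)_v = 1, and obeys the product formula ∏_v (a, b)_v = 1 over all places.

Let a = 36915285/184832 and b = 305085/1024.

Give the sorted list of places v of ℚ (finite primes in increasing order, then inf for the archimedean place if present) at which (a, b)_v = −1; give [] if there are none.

Mod squares: a ≡ 330, b ≡ 165. Check v ∈ {∞, 2, 3, 5, 11, 19, 43}.
v=11: a=11^3·(≡7), b=11^1·(≡4) mod 11; (7|11)=-1, (4|11)=+1; (−1)^{3·1·5}·(-1)^1·(+1)^3 = +1.
v=∞: 330 > 0 and 165 > 0  ⇒  (a,b)_∞ = +1.
v=19: a=19^-2·(≡5), b=19^0·(≡18) mod 19; (5|19)=+1, (18|19)=-1; (−1)^{-2·0·9}·(+1)^0·(-1)^-2 = +1.
v=43: a=43^2·(≡27), b=43^2·(≡17) mod 43; (27|43)=-1, (17|43)=+1; (−1)^{2·2·21}·(-1)^2·(+1)^2 = +1.
v=3: a=3^1·(≡2), b=3^1·(≡1) mod 3; (2|3)=-1, (1|3)=+1; (−1)^{1·1·1}·(-1)^1·(+1)^1 = +1.
v=2: v_2(a)=-9, v_2(b)=-10; units ≡ 5, 5 (mod 8); ε·ε+αω+βω = 0·0+-9·1+-10·1 ≡ 1  ⇒  (a,b)_2 = -1.
v=5: a=5^1·(≡1), b=5^1·(≡3) mod 5; (1|5)=+1, (3|5)=-1; (−1)^{1·1·2}·(+1)^1·(-1)^1 = -1.
|Ram(330, 165)| = 2, even; anisotropic at {2, 5}.

[2, 5]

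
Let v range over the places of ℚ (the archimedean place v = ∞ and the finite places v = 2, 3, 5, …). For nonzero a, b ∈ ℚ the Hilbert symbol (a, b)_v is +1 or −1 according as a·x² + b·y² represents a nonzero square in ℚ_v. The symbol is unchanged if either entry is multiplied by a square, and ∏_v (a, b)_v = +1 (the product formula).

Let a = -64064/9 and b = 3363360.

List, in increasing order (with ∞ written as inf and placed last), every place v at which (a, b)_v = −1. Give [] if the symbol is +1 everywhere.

Mod squares: a ≡ -1001, b ≡ 4290. Check v ∈ {∞, 2, 3, 5, 7, 11, 13}.
v=5: a=5^0·(≡4), b=5^1·(≡2) mod 5; (4|5)=+1, (2|5)=-1; (−1)^{0·1·2}·(+1)^1·(-1)^0 = +1.
v=13: a=13^1·(≡10), b=13^1·(≡7) mod 13; (10|13)=+1, (7|13)=-1; (−1)^{1·1·6}·(+1)^1·(-1)^1 = -1.
v=3: a=3^-2·(≡1), b=3^1·(≡2) mod 3; (1|3)=+1, (2|3)=-1; (−1)^{-2·1·1}·(+1)^1·(-1)^-2 = +1.
v=11: a=11^1·(≡8), b=11^1·(≡4) mod 11; (8|11)=-1, (4|11)=+1; (−1)^{1·1·5}·(-1)^1·(+1)^1 = +1.
v=2: v_2(a)=6, v_2(b)=5; units ≡ 7, 1 (mod 8); ε·ε+αω+βω = 1·0+6·0+5·0 ≡ 0  ⇒  (a,b)_2 = +1.
v=∞: -1001 < 0 and 4290 > 0  ⇒  (a,b)_∞ = +1.
v=7: a=7^1·(≡2), b=7^2·(≡5) mod 7; (2|7)=+1, (5|7)=-1; (−1)^{1·2·3}·(+1)^2·(-1)^1 = -1.
(-1001, 4290 / ℚ) ramifies at {7, 13}: a division algebra.

[7, 13]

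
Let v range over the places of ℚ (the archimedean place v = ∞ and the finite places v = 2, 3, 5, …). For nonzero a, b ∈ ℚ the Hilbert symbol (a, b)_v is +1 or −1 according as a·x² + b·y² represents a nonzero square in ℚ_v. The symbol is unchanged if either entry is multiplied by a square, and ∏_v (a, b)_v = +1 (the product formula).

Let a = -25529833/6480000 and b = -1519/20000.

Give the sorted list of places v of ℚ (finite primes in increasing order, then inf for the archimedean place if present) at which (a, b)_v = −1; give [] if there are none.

Mod squares: a ≡ -434, b ≡ -62. Check v ∈ {∞, 2, 3, 5, 7, 31}.
v=7: a=7^7·(≡2), b=7^2·(≡4) mod 7; (2|7)=+1, (4|7)=+1; (−1)^{7·2·3}·(+1)^2·(+1)^7 = +1.
v=31: a=31^1·(≡12), b=31^1·(≡15) mod 31; (12|31)=-1, (15|31)=-1; (−1)^{1·1·15}·(-1)^1·(-1)^1 = -1.
v=5: a=5^-4·(≡4), b=5^-4·(≡3) mod 5; (4|5)=+1, (3|5)=-1; (−1)^{-4·-4·2}·(+1)^-4·(-1)^-4 = +1.
v=∞: -434 < 0 and -62 < 0  ⇒  (a,b)_∞ = -1.
v=3: a=3^-4·(≡1), b=3^0·(≡1) mod 3; (1|3)=+1, (1|3)=+1; (−1)^{-4·0·1}·(+1)^0·(+1)^-4 = +1.
v=2: v_2(a)=-7, v_2(b)=-5; units ≡ 7, 1 (mod 8); ε·ε+αω+βω = 1·0+-7·0+-5·0 ≡ 0  ⇒  (a,b)_2 = +1.
|Ram(-434, -62)| = 2, even; anisotropic at {31, ∞}.

[31, inf]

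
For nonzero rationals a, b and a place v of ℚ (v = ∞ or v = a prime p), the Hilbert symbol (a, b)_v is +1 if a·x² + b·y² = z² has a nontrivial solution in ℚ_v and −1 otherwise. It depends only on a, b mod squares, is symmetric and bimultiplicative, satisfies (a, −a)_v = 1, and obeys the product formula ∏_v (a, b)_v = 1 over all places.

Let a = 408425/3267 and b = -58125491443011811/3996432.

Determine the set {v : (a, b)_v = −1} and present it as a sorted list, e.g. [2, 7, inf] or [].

[11, 17]

(a, b) ≡ (51, -3003) mod (ℚ^×)²; places V = {2, 3, 5, 7, 11, 13, 17, 29, 31, ∞}.
(a,b)_7: α=0, u≡2; β=3, v≡5 (mod 7); (2|7)=+1, (5|7)=-1; sign (−1)^0·+1^3·-1^0 = +1.
(a,b)_31: α=2, u≡7; β=4, v≡5 (mod 31); (7|31)=+1, (5|31)=+1; sign (−1)^0·+1^4·+1^2 = +1.
(a,b)_∞: sgn(51)=+, sgn(-3003)=−, so +1.
(a,b)_13: α=0, u≡1; β=3, v≡3 (mod 13); (1|13)=+1, (3|13)=+1; sign (−1)^0·+1^3·+1^0 = +1.
(a,b)_29: α=0, u≡4; β=-2, v≡24 (mod 29); (4|29)=+1, (24|29)=+1; sign (−1)^0·+1^-2·+1^0 = +1.
(a,b)_5: α=2, u≡1; β=0, v≡2 (mod 5); (1|5)=+1, (2|5)=-1; sign (−1)^0·+1^0·-1^2 = +1.
(a,b)_3: α=-3, u≡2; β=-3, v≡1 (mod 3); (2|3)=-1, (1|3)=+1; sign (−1)^1·-1^-3·+1^-3 = +1.
(a,b)_17: α=1, u≡7; β=4, v≡12 (mod 17); (7|17)=-1, (12|17)=-1; sign (−1)^0·-1^4·-1^1 = -1.
(a,b)_2: α=0, β=-4; u≡3, v≡5 (mod 8); ε(u)ε(v)=1·0, αω(v)=0·1, βω(u)=-4·1; sum ≡ 0  ⇒  +1.
(a,b)_11: α=-2, u≡10; β=-1, v≡7 (mod 11); (10|11)=-1, (7|11)=-1; sign (−1)^0·-1^-1·-1^-2 = -1.
(51, -3003 / ℚ) ramifies at {11, 17}: a division algebra.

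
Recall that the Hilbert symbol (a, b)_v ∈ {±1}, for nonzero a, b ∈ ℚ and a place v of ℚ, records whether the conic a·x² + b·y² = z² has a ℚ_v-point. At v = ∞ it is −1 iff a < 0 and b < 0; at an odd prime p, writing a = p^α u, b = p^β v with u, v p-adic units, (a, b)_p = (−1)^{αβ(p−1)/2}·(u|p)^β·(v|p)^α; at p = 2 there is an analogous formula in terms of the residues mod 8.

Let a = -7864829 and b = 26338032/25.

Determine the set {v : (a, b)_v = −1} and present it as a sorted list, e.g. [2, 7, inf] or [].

(a, b) ≡ (-7864829, 182903) mod (ℚ^×)²; places V = {2, 3, 5, 7, 17, 29, 43, 53, ∞}.
(a,b)_∞: sgn(-7864829)=−, sgn(182903)=+, so +1.
(a,b)_3: α=0, u≡1; β=2, v≡2 (mod 3); (1|3)=+1, (2|3)=-1; sign (−1)^0·+1^2·-1^0 = +1.
(a,b)_5: α=0, u≡1; β=-2, v≡2 (mod 5); (1|5)=+1, (2|5)=-1; sign (−1)^0·+1^-2·-1^0 = +1.
(a,b)_29: α=1, u≡7; β=1, v≡18 (mod 29); (7|29)=+1, (18|29)=-1; sign (−1)^0·+1^1·-1^1 = -1.
(a,b)_43: α=1, u≡19; β=0, v≡23 (mod 43); (19|43)=-1, (23|43)=+1; sign (−1)^0·-1^0·+1^1 = +1.
(a,b)_7: α=1, u≡2; β=1, v≡5 (mod 7); (2|7)=+1, (5|7)=-1; sign (−1)^1·+1^1·-1^1 = +1.
(a,b)_2: α=0, β=4; u≡3, v≡7 (mod 8); ε(u)ε(v)=1·1, αω(v)=0·0, βω(u)=4·1; sum ≡ 1  ⇒  -1.
(a,b)_53: α=1, u≡7; β=1, v≡7 (mod 53); (7|53)=+1, (7|53)=+1; sign (−1)^0·+1^1·+1^1 = +1.
(a,b)_17: α=1, u≡1; β=1, v≡15 (mod 17); (1|17)=+1, (15|17)=+1; sign (−1)^0·+1^1·+1^1 = +1.
Ram(-7864829, 182903) = {2, 29}; no ℚ_2-point on the conic.

[2, 29]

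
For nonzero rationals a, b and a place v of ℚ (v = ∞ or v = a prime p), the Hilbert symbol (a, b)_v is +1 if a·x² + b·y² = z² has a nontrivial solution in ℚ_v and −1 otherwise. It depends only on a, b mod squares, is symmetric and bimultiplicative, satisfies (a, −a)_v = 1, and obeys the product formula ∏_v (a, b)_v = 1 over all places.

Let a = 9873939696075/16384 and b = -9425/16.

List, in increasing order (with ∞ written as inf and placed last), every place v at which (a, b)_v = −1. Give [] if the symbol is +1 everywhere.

[2, 13]

(a, b) ≡ (203, -377) mod (ℚ^×)²; places V = {2, 3, 5, 7, 13, 29, ∞}.
(a,b)_5: α=2, u≡2; β=2, v≡3 (mod 5); (2|5)=-1, (3|5)=-1; sign (−1)^0·-1^2·-1^2 = +1.
(a,b)_13: α=4, u≡11; β=1, v≡1 (mod 13); (11|13)=-1, (1|13)=+1; sign (−1)^0·-1^1·+1^4 = -1.
(a,b)_29: α=3, u≡5; β=1, v≡25 (mod 29); (5|29)=+1, (25|29)=+1; sign (−1)^0·+1^1·+1^3 = +1.
(a,b)_7: α=1, u≡4; β=0, v≡2 (mod 7); (4|7)=+1, (2|7)=+1; sign (−1)^0·+1^0·+1^1 = +1.
(a,b)_∞: sgn(203)=+, sgn(-377)=−, so +1.
(a,b)_3: α=4, u≡2; β=0, v≡1 (mod 3); (2|3)=-1, (1|3)=+1; sign (−1)^0·-1^0·+1^4 = +1.
(a,b)_2: α=-14, β=-4; u≡3, v≡7 (mod 8); ε(u)ε(v)=1·1, αω(v)=-14·0, βω(u)=-4·1; sum ≡ 1  ⇒  -1.
(203, -377 / ℚ) ramifies at {2, 13}: a division algebra.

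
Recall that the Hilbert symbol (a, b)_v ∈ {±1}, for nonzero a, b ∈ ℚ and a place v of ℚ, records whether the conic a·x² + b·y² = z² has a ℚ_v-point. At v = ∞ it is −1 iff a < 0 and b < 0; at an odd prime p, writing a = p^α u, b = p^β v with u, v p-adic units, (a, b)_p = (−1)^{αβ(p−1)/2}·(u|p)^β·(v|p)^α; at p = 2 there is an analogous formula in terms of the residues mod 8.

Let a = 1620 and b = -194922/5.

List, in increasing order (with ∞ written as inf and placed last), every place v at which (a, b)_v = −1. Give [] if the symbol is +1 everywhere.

Mod squares: a ≡ 5, b ≡ -2210. Check v ∈ {∞, 2, 3, 5, 7, 13, 17}.
v=5: a=5^1·(≡4), b=5^-1·(≡3) mod 5; (4|5)=+1, (3|5)=-1; (−1)^{1·-1·2}·(+1)^-1·(-1)^1 = -1.
v=7: a=7^0·(≡3), b=7^2·(≡1) mod 7; (3|7)=-1, (1|7)=+1; (−1)^{0·2·3}·(-1)^2·(+1)^0 = +1.
v=13: a=13^0·(≡8), b=13^1·(≡12) mod 13; (8|13)=-1, (12|13)=+1; (−1)^{0·1·6}·(-1)^1·(+1)^0 = -1.
v=3: a=3^4·(≡2), b=3^2·(≡1) mod 3; (2|3)=-1, (1|3)=+1; (−1)^{4·2·1}·(-1)^2·(+1)^4 = +1.
v=∞: 5 > 0 and -2210 < 0  ⇒  (a,b)_∞ = +1.
v=2: v_2(a)=2, v_2(b)=1; units ≡ 5, 7 (mod 8); ε·ε+αω+βω = 0·1+2·0+1·1 ≡ 1  ⇒  (a,b)_2 = -1.
v=17: a=17^0·(≡5), b=17^1·(≡12) mod 17; (5|17)=-1, (12|17)=-1; (−1)^{0·1·8}·(-1)^1·(-1)^0 = -1.
(5, -2210 / ℚ) ramifies at {2, 5, 13, 17}: a division algebra.

[2, 5, 13, 17]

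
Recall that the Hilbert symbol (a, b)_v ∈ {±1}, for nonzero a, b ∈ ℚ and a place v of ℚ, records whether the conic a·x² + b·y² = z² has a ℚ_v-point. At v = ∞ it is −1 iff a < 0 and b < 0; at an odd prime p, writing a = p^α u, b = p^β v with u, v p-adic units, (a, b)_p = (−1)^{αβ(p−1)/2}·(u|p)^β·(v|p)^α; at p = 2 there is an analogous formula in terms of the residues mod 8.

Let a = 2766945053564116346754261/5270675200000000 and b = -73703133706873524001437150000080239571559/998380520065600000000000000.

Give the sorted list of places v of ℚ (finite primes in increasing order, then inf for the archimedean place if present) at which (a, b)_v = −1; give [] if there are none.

Mod squares: a ≡ 1547, b ≡ -31. Check v ∈ {∞, 2, 3, 5, 7, 11, 13, 17, 23, 31, 41, 47}.
v=5: a=5^-8·(≡3), b=5^-14·(≡4) mod 5; (3|5)=-1, (4|5)=+1; (−1)^{-8·-14·2}·(-1)^-14·(+1)^-8 = +1.
v=23: a=23^4·(≡6), b=23^6·(≡21) mod 23; (6|23)=+1, (21|23)=-1; (−1)^{4·6·11}·(+1)^6·(-1)^4 = +1.
v=13: a=13^1·(≡6), b=13^2·(≡5) mod 13; (6|13)=-1, (5|13)=-1; (−1)^{1·2·6}·(-1)^2·(-1)^1 = -1.
v=41: a=41^6·(≡15), b=41^10·(≡36) mod 41; (15|41)=-1, (36|41)=+1; (−1)^{6·10·20}·(-1)^10·(+1)^6 = +1.
v=31: a=31^2·(≡4), b=31^3·(≡30) mod 31; (4|31)=+1, (30|31)=-1; (−1)^{2·3·15}·(+1)^3·(-1)^2 = +1.
v=17: a=17^1·(≡12), b=17^4·(≡6) mod 17; (12|17)=-1, (6|17)=-1; (−1)^{1·4·8}·(-1)^4·(-1)^1 = -1.
v=11: a=11^2·(≡7), b=11^2·(≡6) mod 11; (7|11)=-1, (6|11)=-1; (−1)^{2·2·5}·(-1)^2·(-1)^2 = +1.
v=3: a=3^4·(≡2), b=3^6·(≡2) mod 3; (2|3)=-1, (2|3)=-1; (−1)^{4·6·1}·(-1)^6·(-1)^4 = +1.
v=47: a=47^0·(≡26), b=47^-2·(≡14) mod 47; (26|47)=-1, (14|47)=+1; (−1)^{0·-2·23}·(-1)^-2·(+1)^0 = +1.
v=2: v_2(a)=-14, v_2(b)=-18; units ≡ 3, 1 (mod 8); ε·ε+αω+βω = 1·0+-14·0+-18·1 ≡ 0  ⇒  (a,b)_2 = +1.
v=7: a=7^-7·(≡1), b=7^-10·(≡4) mod 7; (1|7)=+1, (4|7)=+1; (−1)^{-7·-10·3}·(+1)^-10·(+1)^-7 = +1.
v=∞: 1547 > 0 and -31 < 0  ⇒  (a,b)_∞ = +1.
|Ram(1547, -31)| = 2, even; anisotropic at {13, 17}.

[13, 17]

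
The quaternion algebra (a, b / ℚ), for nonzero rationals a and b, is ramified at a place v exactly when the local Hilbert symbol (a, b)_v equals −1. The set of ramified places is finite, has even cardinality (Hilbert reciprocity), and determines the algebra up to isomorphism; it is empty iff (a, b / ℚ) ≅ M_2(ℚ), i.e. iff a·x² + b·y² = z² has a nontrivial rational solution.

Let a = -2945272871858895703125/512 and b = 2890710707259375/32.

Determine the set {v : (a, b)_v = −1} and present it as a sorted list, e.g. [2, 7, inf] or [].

Mod squares: a ≡ -149226, b ≡ 15470. Check v ∈ {∞, 2, 3, 5, 7, 11, 13, 17, 19}.
v=∞: -149226 < 0 and 15470 > 0  ⇒  (a,b)_∞ = +1.
v=7: a=7^1·(≡4), b=7^1·(≡5) mod 7; (4|7)=+1, (5|7)=-1; (−1)^{1·1·3}·(+1)^1·(-1)^1 = +1.
v=5: a=5^8·(≡1), b=5^5·(≡4) mod 5; (1|5)=+1, (4|5)=+1; (−1)^{8·5·2}·(+1)^5·(+1)^8 = +1.
v=2: v_2(a)=-9, v_2(b)=-5; units ≡ 3, 7 (mod 8); ε·ε+αω+βω = 1·1+-9·0+-5·1 ≡ 0  ⇒  (a,b)_2 = +1.
v=19: a=19^3·(≡3), b=19^2·(≡4) mod 19; (3|19)=-1, (4|19)=+1; (−1)^{3·2·9}·(-1)^2·(+1)^3 = +1.
v=13: a=13^4·(≡12), b=13^3·(≡5) mod 13; (12|13)=+1, (5|13)=-1; (−1)^{4·3·6}·(+1)^3·(-1)^4 = +1.
v=11: a=11^3·(≡7), b=11^2·(≡4) mod 11; (7|11)=-1, (4|11)=+1; (−1)^{3·2·5}·(-1)^2·(+1)^3 = +1.
v=3: a=3^5·(≡1), b=3^4·(≡2) mod 3; (1|3)=+1, (2|3)=-1; (−1)^{5·4·1}·(+1)^4·(-1)^5 = -1.
v=17: a=17^1·(≡3), b=17^1·(≡16) mod 17; (3|17)=-1, (16|17)=+1; (−1)^{1·1·8}·(-1)^1·(+1)^1 = -1.
|Ram(-149226, 15470)| = 2, even; anisotropic at {3, 17}.

[3, 17]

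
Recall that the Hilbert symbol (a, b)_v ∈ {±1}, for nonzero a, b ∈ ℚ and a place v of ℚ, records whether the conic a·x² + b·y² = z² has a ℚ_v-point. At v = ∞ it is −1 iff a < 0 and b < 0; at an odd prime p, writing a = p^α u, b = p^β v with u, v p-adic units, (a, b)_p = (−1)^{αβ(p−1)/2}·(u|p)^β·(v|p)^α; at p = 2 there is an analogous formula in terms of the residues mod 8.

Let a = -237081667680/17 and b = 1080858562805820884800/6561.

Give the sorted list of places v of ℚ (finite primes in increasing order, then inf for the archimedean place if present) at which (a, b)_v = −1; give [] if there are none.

Mod squares: a ≡ -24310, b ≡ 237133. Check v ∈ {∞, 2, 3, 5, 11, 13, 17, 29, 37}.
v=3: a=3^2·(≡2), b=3^-8·(≡1) mod 3; (2|3)=-1, (1|3)=+1; (−1)^{2·-8·1}·(-1)^-8·(+1)^2 = +1.
v=29: a=29^2·(≡10), b=29^3·(≡22) mod 29; (10|29)=-1, (22|29)=+1; (−1)^{2·3·14}·(-1)^3·(+1)^2 = -1.
v=5: a=5^1·(≡2), b=5^2·(≡2) mod 5; (2|5)=-1, (2|5)=-1; (−1)^{1·2·2}·(-1)^2·(-1)^1 = -1.
v=17: a=17^-1·(≡4), b=17^1·(≡16) mod 17; (4|17)=+1, (16|17)=+1; (−1)^{-1·1·8}·(+1)^1·(+1)^-1 = +1.
v=∞: -24310 < 0 and 237133 > 0  ⇒  (a,b)_∞ = +1.
v=2: v_2(a)=5, v_2(b)=6; units ≡ 5, 5 (mod 8); ε·ε+αω+βω = 0·0+5·1+6·1 ≡ 1  ⇒  (a,b)_2 = -1.
v=37: a=37^2·(≡11), b=37^3·(≡22) mod 37; (11|37)=+1, (22|37)=-1; (−1)^{2·3·18}·(+1)^3·(-1)^2 = +1.
v=13: a=13^1·(≡11), b=13^3·(≡11) mod 13; (11|13)=-1, (11|13)=-1; (−1)^{1·3·6}·(-1)^3·(-1)^1 = +1.
v=11: a=11^1·(≡1), b=11^4·(≡6) mod 11; (1|11)=+1, (6|11)=-1; (−1)^{1·4·5}·(+1)^4·(-1)^1 = -1.
|Ram(-24310, 237133)| = 4, even; anisotropic at {2, 5, 11, 29}.

[2, 5, 11, 29]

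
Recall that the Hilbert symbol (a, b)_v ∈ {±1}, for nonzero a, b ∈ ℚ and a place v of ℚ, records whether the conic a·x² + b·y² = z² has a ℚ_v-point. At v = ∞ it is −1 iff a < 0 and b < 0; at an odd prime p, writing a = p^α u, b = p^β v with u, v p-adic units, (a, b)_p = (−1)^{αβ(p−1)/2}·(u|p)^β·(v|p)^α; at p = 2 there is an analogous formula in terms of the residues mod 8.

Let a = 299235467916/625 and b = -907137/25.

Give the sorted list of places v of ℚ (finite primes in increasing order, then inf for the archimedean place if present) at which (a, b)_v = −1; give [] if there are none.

[2, 17]

(a, b) ≡ (11, -17) mod (ℚ^×)²; places V = {2, 3, 5, 7, 11, 17, ∞}.
(a,b)_7: α=4, u≡2; β=2, v≡4 (mod 7); (2|7)=+1, (4|7)=+1; sign (−1)^0·+1^2·+1^4 = +1.
(a,b)_2: α=2, β=0; u≡3, v≡7 (mod 8); ε(u)ε(v)=1·1, αω(v)=2·0, βω(u)=0·1; sum ≡ 1  ⇒  -1.
(a,b)_17: α=2, u≡12; β=1, v≡13 (mod 17); (12|17)=-1, (13|17)=+1; sign (−1)^0·-1^1·+1^2 = -1.
(a,b)_5: α=-4, u≡1; β=-2, v≡3 (mod 5); (1|5)=+1, (3|5)=-1; sign (−1)^0·+1^-2·-1^-4 = +1.
(a,b)_3: α=4, u≡2; β=2, v≡1 (mod 3); (2|3)=-1, (1|3)=+1; sign (−1)^0·-1^2·+1^4 = +1.
(a,b)_11: α=3, u≡5; β=2, v≡9 (mod 11); (5|11)=+1, (9|11)=+1; sign (−1)^0·+1^2·+1^3 = +1.
(a,b)_∞: sgn(11)=+, sgn(-17)=−, so +1.
|Ram(11, -17)| = 2, even; anisotropic at {2, 17}.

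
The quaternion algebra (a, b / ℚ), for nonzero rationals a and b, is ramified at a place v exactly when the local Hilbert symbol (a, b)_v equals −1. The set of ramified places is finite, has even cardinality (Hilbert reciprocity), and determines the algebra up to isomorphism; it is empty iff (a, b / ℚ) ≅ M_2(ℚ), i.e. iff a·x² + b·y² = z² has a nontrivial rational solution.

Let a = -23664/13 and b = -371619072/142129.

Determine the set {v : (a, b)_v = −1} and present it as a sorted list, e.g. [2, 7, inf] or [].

(a, b) ≡ (-19227, -1333) mod (ℚ^×)²; places V = {2, 3, 11, 13, 17, 29, 31, 43, ∞}.
(a,b)_11: α=0, u≡4; β=2, v≡5 (mod 11); (4|11)=+1, (5|11)=+1; sign (−1)^0·+1^2·+1^0 = +1.
(a,b)_3: α=1, u≡2; β=2, v≡2 (mod 3); (2|3)=-1, (2|3)=-1; sign (−1)^0·-1^2·-1^1 = -1.
(a,b)_13: α=-1, u≡9; β=-2, v≡8 (mod 13); (9|13)=+1, (8|13)=-1; sign (−1)^0·+1^-2·-1^-1 = -1.
(a,b)_∞: sgn(-19227)=−, sgn(-1333)=−, so -1.
(a,b)_29: α=1, u≡22; β=-2, v≡16 (mod 29); (22|29)=+1, (16|29)=+1; sign (−1)^0·+1^-2·+1^1 = +1.
(a,b)_31: α=0, u≡23; β=1, v≡2 (mod 31); (23|31)=-1, (2|31)=+1; sign (−1)^0·-1^1·+1^0 = -1.
(a,b)_2: α=4, β=8; u≡5, v≡3 (mod 8); ε(u)ε(v)=0·1, αω(v)=4·1, βω(u)=8·1; sum ≡ 0  ⇒  +1.
(a,b)_17: α=1, u≡8; β=0, v≡3 (mod 17); (8|17)=+1, (3|17)=-1; sign (−1)^0·+1^0·-1^1 = -1.
(a,b)_43: α=0, u≡32; β=1, v≡19 (mod 43); (32|43)=-1, (19|43)=-1; sign (−1)^0·-1^1·-1^0 = -1.
(-19227, -1333 / ℚ) ramifies at {3, 13, 17, 31, 43, ∞}: a division algebra.

[3, 13, 17, 31, 43, inf]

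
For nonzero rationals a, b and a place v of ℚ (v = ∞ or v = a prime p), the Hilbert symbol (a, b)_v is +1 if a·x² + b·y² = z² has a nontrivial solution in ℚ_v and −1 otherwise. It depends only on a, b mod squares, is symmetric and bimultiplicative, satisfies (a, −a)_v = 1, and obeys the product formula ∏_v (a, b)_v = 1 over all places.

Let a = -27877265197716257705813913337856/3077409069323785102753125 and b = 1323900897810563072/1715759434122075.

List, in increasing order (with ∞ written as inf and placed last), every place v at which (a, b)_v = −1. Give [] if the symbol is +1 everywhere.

[2, 3, 11, 13]

Mod squares: a ≡ -70, b ≡ 429. Check v ∈ {∞, 2, 3, 5, 7, 11, 13, 23, 29}.
v=11: a=11^2·(≡8), b=11^1·(≡7) mod 11; (8|11)=-1, (7|11)=-1; (−1)^{2·1·5}·(-1)^1·(-1)^2 = -1.
v=3: a=3^-44·(≡2), b=3^-29·(≡2) mod 3; (2|3)=-1, (2|3)=-1; (−1)^{-44·-29·1}·(-1)^-29·(-1)^-44 = -1.
v=2: v_2(a)=15, v_2(b)=14; units ≡ 5, 5 (mod 8); ε·ε+αω+βω = 0·0+15·1+14·1 ≡ 1  ⇒  (a,b)_2 = -1.
v=29: a=29^2·(≡21), b=29^2·(≡20) mod 29; (21|29)=-1, (20|29)=+1; (−1)^{2·2·14}·(-1)^2·(+1)^2 = +1.
v=7: a=7^11·(≡2), b=7^4·(≡4) mod 7; (2|7)=+1, (4|7)=+1; (−1)^{11·4·3}·(+1)^4·(+1)^11 = +1.
v=∞: -70 < 0 and 429 > 0  ⇒  (a,b)_∞ = +1.
v=5: a=5^-5·(≡4), b=5^-2·(≡4) mod 5; (4|5)=+1, (4|5)=+1; (−1)^{-5·-2·2}·(+1)^-2·(+1)^-5 = +1.
v=13: a=13^4·(≡8), b=13^1·(≡8) mod 13; (8|13)=-1, (8|13)=-1; (−1)^{4·1·6}·(-1)^1·(-1)^4 = -1.
v=23: a=23^6·(≡10), b=23^4·(≡20) mod 23; (10|23)=-1, (20|23)=-1; (−1)^{6·4·11}·(-1)^4·(-1)^6 = +1.
|Ram(-70, 429)| = 4, even; anisotropic at {2, 3, 11, 13}.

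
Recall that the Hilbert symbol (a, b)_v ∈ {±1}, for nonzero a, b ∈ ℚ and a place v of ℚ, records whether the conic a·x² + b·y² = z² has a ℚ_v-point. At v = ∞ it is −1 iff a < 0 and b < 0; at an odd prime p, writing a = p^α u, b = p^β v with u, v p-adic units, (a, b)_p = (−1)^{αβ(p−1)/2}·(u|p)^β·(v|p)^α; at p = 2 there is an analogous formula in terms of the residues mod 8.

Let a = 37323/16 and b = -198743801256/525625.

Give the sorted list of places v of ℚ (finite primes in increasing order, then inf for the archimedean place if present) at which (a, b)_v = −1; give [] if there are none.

[7, 11, 13, 29]

(a, b) ≡ (4147, -74074) mod (ℚ^×)²; places V = {2, 3, 5, 7, 11, 13, 29, 37, ∞}.
(a,b)_2: α=-4, β=3; u≡3, v≡3 (mod 8); ε(u)ε(v)=1·1, αω(v)=-4·1, βω(u)=3·1; sum ≡ 0  ⇒  +1.
(a,b)_11: α=1, u≡1; β=1, v≡9 (mod 11); (1|11)=+1, (9|11)=+1; sign (−1)^1·+1^1·+1^1 = -1.
(a,b)_∞: sgn(4147)=+, sgn(-74074)=−, so +1.
(a,b)_37: α=0, u≡4; β=1, v≡27 (mod 37); (4|37)=+1, (27|37)=+1; sign (−1)^0·+1^1·+1^0 = +1.
(a,b)_7: α=0, u≡3; β=3, v≡2 (mod 7); (3|7)=-1, (2|7)=+1; sign (−1)^0·-1^3·+1^0 = -1.
(a,b)_3: α=2, u≡1; β=4, v≡2 (mod 3); (1|3)=+1, (2|3)=-1; sign (−1)^0·+1^4·-1^2 = +1.
(a,b)_13: α=1, u≡8; β=3, v≡3 (mod 13); (8|13)=-1, (3|13)=+1; sign (−1)^0·-1^3·+1^1 = -1.
(a,b)_29: α=1, u≡17; β=-2, v≡18 (mod 29); (17|29)=-1, (18|29)=-1; sign (−1)^0·-1^-2·-1^1 = -1.
(a,b)_5: α=0, u≡3; β=-4, v≡4 (mod 5); (3|5)=-1, (4|5)=+1; sign (−1)^0·-1^-4·+1^0 = +1.
|Ram(4147, -74074)| = 4, even; anisotropic at {7, 11, 13, 29}.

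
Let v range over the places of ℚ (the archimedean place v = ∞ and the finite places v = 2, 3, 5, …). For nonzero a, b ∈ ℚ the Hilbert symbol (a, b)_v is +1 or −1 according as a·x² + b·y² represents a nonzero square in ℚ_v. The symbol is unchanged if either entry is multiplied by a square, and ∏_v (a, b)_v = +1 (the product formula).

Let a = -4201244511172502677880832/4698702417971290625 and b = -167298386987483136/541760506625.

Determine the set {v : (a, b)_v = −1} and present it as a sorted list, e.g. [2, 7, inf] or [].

[2, 5, 13, inf]

Mod squares: a ≡ -195, b ≡ -10010. Check v ∈ {∞, 2, 3, 5, 7, 11, 13, 17, 19, 31}.
v=11: a=11^4·(≡5), b=11^3·(≡5) mod 11; (5|11)=+1, (5|11)=+1; (−1)^{4·3·5}·(+1)^3·(+1)^4 = +1.
v=13: a=13^-1·(≡5), b=13^-1·(≡9) mod 13; (5|13)=-1, (9|13)=+1; (−1)^{-1·-1·6}·(-1)^-1·(+1)^-1 = -1.
v=17: a=17^6·(≡1), b=17^4·(≡6) mod 17; (1|17)=+1, (6|17)=-1; (−1)^{6·4·8}·(+1)^4·(-1)^6 = +1.
v=7: a=7^0·(≡4), b=7^1·(≡3) mod 7; (4|7)=+1, (3|7)=-1; (−1)^{0·1·3}·(+1)^1·(-1)^0 = +1.
v=31: a=31^-6·(≡23), b=31^-4·(≡29) mod 31; (23|31)=-1, (29|31)=-1; (−1)^{-6·-4·15}·(-1)^-4·(-1)^-6 = +1.
v=3: a=3^11·(≡1), b=3^8·(≡1) mod 3; (1|3)=+1, (1|3)=+1; (−1)^{11·8·1}·(+1)^8·(+1)^11 = +1.
v=2: v_2(a)=26, v_2(b)=15; units ≡ 5, 3 (mod 8); ε·ε+αω+βω = 0·1+26·1+15·1 ≡ 1  ⇒  (a,b)_2 = -1.
v=5: a=5^-5·(≡1), b=5^-3·(≡3) mod 5; (1|5)=+1, (3|5)=-1; (−1)^{-5·-3·2}·(+1)^-3·(-1)^-5 = -1.
v=∞: -195 < 0 and -10010 < 0  ⇒  (a,b)_∞ = -1.
v=19: a=19^-4·(≡8), b=19^-2·(≡14) mod 19; (8|19)=-1, (14|19)=-1; (−1)^{-4·-2·9}·(-1)^-2·(-1)^-4 = +1.
(-195, -10010 / ℚ) ramifies at {2, 5, 13, ∞}: a division algebra.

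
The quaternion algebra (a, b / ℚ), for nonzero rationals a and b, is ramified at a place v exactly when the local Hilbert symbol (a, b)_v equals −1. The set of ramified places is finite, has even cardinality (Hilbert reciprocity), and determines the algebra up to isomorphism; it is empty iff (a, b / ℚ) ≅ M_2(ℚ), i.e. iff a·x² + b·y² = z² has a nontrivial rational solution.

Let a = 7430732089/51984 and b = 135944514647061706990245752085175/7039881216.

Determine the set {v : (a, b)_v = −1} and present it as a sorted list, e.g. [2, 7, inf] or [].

(a, b) ≡ (507529, 289169023) mod (ℚ^×)²; places V = {2, 3, 5, 7, 11, 13, 19, 23, 29, 31, 37, 41, 43, ∞}.
(a,b)_13: α=0, u≡4; β=1, v≡10 (mod 13); (4|13)=+1, (10|13)=+1; sign (−1)^0·+1^1·+1^0 = +1.
(a,b)_7: α=0, u≡2; β=2, v≡3 (mod 7); (2|7)=+1, (3|7)=-1; sign (−1)^0·+1^2·-1^0 = +1.
(a,b)_43: α=1, u≡25; β=3, v≡29 (mod 43); (25|43)=+1, (29|43)=-1; sign (−1)^1·+1^3·-1^1 = +1.
(a,b)_23: α=0, u≡7; β=-2, v≡7 (mod 23); (7|23)=-1, (7|23)=-1; sign (−1)^0·-1^-2·-1^0 = +1.
(a,b)_5: α=0, u≡1; β=2, v≡2 (mod 5); (1|5)=+1, (2|5)=-1; sign (−1)^0·+1^2·-1^0 = +1.
(a,b)_29: α=1, u≡11; β=4, v≡12 (mod 29); (11|29)=-1, (12|29)=-1; sign (−1)^0·-1^4·-1^1 = -1.
(a,b)_31: α=0, u≡9; β=1, v≡2 (mod 31); (9|31)=+1, (2|31)=+1; sign (−1)^0·+1^1·+1^0 = +1.
(a,b)_2: α=-4, β=-12; u≡1, v≡7 (mod 8); ε(u)ε(v)=0·1, αω(v)=-4·0, βω(u)=-12·0; sum ≡ 0  ⇒  +1.
(a,b)_41: α=0, u≡10; β=1, v≡33 (mod 41); (10|41)=+1, (33|41)=+1; sign (−1)^0·+1^1·+1^0 = +1.
(a,b)_3: α=-2, u≡1; β=-2, v≡1 (mod 3); (1|3)=+1, (1|3)=+1; sign (−1)^0·+1^-2·+1^-2 = +1.
(a,b)_∞: sgn(507529)=+, sgn(289169023)=+, so +1.
(a,b)_11: α=5, u≡3; β=9, v≡7 (mod 11); (3|11)=+1, (7|11)=-1; sign (−1)^1·+1^9·-1^5 = +1.
(a,b)_37: α=1, u≡1; β=3, v≡17 (mod 37); (1|37)=+1, (17|37)=-1; sign (−1)^0·+1^3·-1^1 = -1.
(a,b)_19: α=-2, u≡1; β=-2, v≡5 (mod 19); (1|19)=+1, (5|19)=+1; sign (−1)^0·+1^-2·+1^-2 = +1.
(507529, 289169023 / ℚ) ramifies at {29, 37}: a division algebra.

[29, 37]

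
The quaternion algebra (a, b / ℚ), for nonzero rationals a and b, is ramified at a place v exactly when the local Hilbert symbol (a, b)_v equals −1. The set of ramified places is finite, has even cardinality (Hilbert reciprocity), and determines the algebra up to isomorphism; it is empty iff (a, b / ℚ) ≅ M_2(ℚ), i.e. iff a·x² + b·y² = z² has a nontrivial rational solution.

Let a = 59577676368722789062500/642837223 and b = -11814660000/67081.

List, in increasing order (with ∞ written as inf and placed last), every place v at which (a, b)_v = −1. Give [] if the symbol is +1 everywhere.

Mod squares: a ≡ 455, b ≡ -14586. Check v ∈ {∞, 2, 3, 5, 7, 11, 13, 17, 37, 41}.
v=11: a=11^2·(≡9), b=11^1·(≡3) mod 11; (9|11)=+1, (3|11)=+1; (−1)^{2·1·5}·(+1)^1·(+1)^2 = +1.
v=3: a=3^10·(≡2), b=3^5·(≡1) mod 3; (2|3)=-1, (1|3)=+1; (−1)^{10·5·1}·(-1)^5·(+1)^10 = -1.
v=41: a=41^2·(≡1), b=41^0·(≡8) mod 41; (1|41)=+1, (8|41)=+1; (−1)^{2·0·20}·(+1)^0·(+1)^2 = +1.
v=7: a=7^-3·(≡4), b=7^-2·(≡1) mod 7; (4|7)=+1, (1|7)=+1; (−1)^{-3·-2·3}·(+1)^-2·(+1)^-3 = +1.
v=17: a=17^2·(≡2), b=17^1·(≡8) mod 17; (2|17)=+1, (8|17)=+1; (−1)^{2·1·8}·(+1)^1·(+1)^2 = +1.
v=37: a=37^-4·(≡9), b=37^-2·(≡15) mod 37; (9|37)=+1, (15|37)=-1; (−1)^{-4·-2·18}·(+1)^-2·(-1)^-4 = +1.
v=13: a=13^3·(≡10), b=13^1·(≡3) mod 13; (10|13)=+1, (3|13)=+1; (−1)^{3·1·6}·(+1)^1·(+1)^3 = +1.
v=5: a=5^9·(≡1), b=5^4·(≡4) mod 5; (1|5)=+1, (4|5)=+1; (−1)^{9·4·2}·(+1)^4·(+1)^9 = +1.
v=∞: 455 > 0 and -14586 < 0  ⇒  (a,b)_∞ = +1.
v=2: v_2(a)=2, v_2(b)=5; units ≡ 7, 3 (mod 8); ε·ε+αω+βω = 1·1+2·1+5·0 ≡ 1  ⇒  (a,b)_2 = -1.
(455, -14586 / ℚ) ramifies at {2, 3}: a division algebra.

[2, 3]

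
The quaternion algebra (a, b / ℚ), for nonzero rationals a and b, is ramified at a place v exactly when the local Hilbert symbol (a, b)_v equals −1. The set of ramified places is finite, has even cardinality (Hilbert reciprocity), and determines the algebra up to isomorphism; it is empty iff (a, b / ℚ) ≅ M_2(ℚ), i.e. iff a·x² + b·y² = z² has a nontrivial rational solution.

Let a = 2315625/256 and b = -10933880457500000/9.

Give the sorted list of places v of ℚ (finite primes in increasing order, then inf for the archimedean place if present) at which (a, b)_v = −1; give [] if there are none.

[13, 19]

(a, b) ≡ (3705, -14630) mod (ℚ^×)²; places V = {2, 3, 5, 7, 11, 13, 19, ∞}.
(a,b)_∞: sgn(3705)=+, sgn(-14630)=−, so +1.
(a,b)_3: α=1, u≡2; β=-2, v≡1 (mod 3); (2|3)=-1, (1|3)=+1; sign (−1)^0·-1^-2·+1^1 = +1.
(a,b)_11: α=0, u≡5; β=1, v≡5 (mod 11); (5|11)=+1, (5|11)=+1; sign (−1)^0·+1^1·+1^0 = +1.
(a,b)_19: α=1, u≡1; β=3, v≡6 (mod 19); (1|19)=+1, (6|19)=+1; sign (−1)^1·+1^3·+1^1 = -1.
(a,b)_7: α=0, u≡1; β=3, v≡5 (mod 7); (1|7)=+1, (5|7)=-1; sign (−1)^0·+1^3·-1^0 = +1.
(a,b)_2: α=-8, β=5; u≡1, v≡5 (mod 8); ε(u)ε(v)=0·0, αω(v)=-8·1, βω(u)=5·0; sum ≡ 0  ⇒  +1.
(a,b)_13: α=1, u≡10; β=2, v≡2 (mod 13); (10|13)=+1, (2|13)=-1; sign (−1)^0·+1^2·-1^1 = -1.
(a,b)_5: α=5, u≡1; β=7, v≡1 (mod 5); (1|5)=+1, (1|5)=+1; sign (−1)^0·+1^7·+1^5 = +1.
|Ram(3705, -14630)| = 2, even; anisotropic at {13, 19}.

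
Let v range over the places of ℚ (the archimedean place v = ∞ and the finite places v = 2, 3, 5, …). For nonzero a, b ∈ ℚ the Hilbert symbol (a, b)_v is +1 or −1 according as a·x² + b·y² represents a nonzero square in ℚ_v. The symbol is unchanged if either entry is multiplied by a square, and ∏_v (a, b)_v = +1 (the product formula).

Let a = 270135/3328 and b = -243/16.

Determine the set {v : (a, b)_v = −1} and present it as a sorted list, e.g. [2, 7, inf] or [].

[3, 5, 23, 29]

Mod squares: a ≡ 43355, b ≡ -3. Check v ∈ {∞, 2, 3, 5, 13, 23, 29}.
v=13: a=13^-1·(≡11), b=13^0·(≡10) mod 13; (11|13)=-1, (10|13)=+1; (−1)^{-1·0·6}·(-1)^0·(+1)^-1 = +1.
v=2: v_2(a)=-8, v_2(b)=-4; units ≡ 3, 5 (mod 8); ε·ε+αω+βω = 1·0+-8·1+-4·1 ≡ 0  ⇒  (a,b)_2 = +1.
v=29: a=29^1·(≡24), b=29^0·(≡12) mod 29; (24|29)=+1, (12|29)=-1; (−1)^{1·0·14}·(+1)^0·(-1)^1 = -1.
v=5: a=5^1·(≡4), b=5^0·(≡2) mod 5; (4|5)=+1, (2|5)=-1; (−1)^{1·0·2}·(+1)^0·(-1)^1 = -1.
v=∞: 43355 > 0 and -3 < 0  ⇒  (a,b)_∞ = +1.
v=23: a=23^1·(≡11), b=23^0·(≡15) mod 23; (11|23)=-1, (15|23)=-1; (−1)^{1·0·11}·(-1)^0·(-1)^1 = -1.
v=3: a=3^4·(≡2), b=3^5·(≡2) mod 3; (2|3)=-1, (2|3)=-1; (−1)^{4·5·1}·(-1)^5·(-1)^4 = -1.
(43355, -3 / ℚ) ramifies at {3, 5, 23, 29}: a division algebra.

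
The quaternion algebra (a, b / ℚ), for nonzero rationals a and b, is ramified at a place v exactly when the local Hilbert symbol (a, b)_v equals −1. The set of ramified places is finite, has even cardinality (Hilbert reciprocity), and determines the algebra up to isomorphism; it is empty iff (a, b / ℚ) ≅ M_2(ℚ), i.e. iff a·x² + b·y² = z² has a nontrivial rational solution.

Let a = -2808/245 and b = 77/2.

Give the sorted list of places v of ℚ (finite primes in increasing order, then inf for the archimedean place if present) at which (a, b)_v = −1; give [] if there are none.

[11, 13]

Mod squares: a ≡ -390, b ≡ 154. Check v ∈ {∞, 2, 3, 5, 7, 11, 13}.
v=13: a=13^1·(≡4), b=13^0·(≡6) mod 13; (4|13)=+1, (6|13)=-1; (−1)^{1·0·6}·(+1)^0·(-1)^1 = -1.
v=11: a=11^0·(≡10), b=11^1·(≡9) mod 11; (10|11)=-1, (9|11)=+1; (−1)^{0·1·5}·(-1)^1·(+1)^0 = -1.
v=7: a=7^-2·(≡4), b=7^1·(≡2) mod 7; (4|7)=+1, (2|7)=+1; (−1)^{-2·1·3}·(+1)^1·(+1)^-2 = +1.
v=3: a=3^3·(≡2), b=3^0·(≡1) mod 3; (2|3)=-1, (1|3)=+1; (−1)^{3·0·1}·(-1)^0·(+1)^3 = +1.
v=5: a=5^-1·(≡3), b=5^0·(≡1) mod 5; (3|5)=-1, (1|5)=+1; (−1)^{-1·0·2}·(-1)^0·(+1)^-1 = +1.
v=∞: -390 < 0 and 154 > 0  ⇒  (a,b)_∞ = +1.
v=2: v_2(a)=3, v_2(b)=-1; units ≡ 5, 5 (mod 8); ε·ε+αω+βω = 0·0+3·1+-1·1 ≡ 0  ⇒  (a,b)_2 = +1.
|Ram(-390, 154)| = 2, even; anisotropic at {11, 13}.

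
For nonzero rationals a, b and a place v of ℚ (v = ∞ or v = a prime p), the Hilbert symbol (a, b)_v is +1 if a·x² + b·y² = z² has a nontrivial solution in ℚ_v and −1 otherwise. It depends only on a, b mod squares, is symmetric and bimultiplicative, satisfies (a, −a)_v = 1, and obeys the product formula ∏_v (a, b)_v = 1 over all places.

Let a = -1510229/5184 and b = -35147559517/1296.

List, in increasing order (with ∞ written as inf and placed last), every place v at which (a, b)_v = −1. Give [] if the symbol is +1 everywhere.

[2, 17, 37, inf]

Mod squares: a ≡ -629, b ≡ -37. Check v ∈ {∞, 2, 3, 7, 17, 37}.
v=17: a=17^1·(≡12), b=17^2·(≡7) mod 17; (12|17)=-1, (7|17)=-1; (−1)^{1·2·8}·(-1)^2·(-1)^1 = -1.
v=3: a=3^-4·(≡1), b=3^-4·(≡2) mod 3; (1|3)=+1, (2|3)=-1; (−1)^{-4·-4·1}·(+1)^-4·(-1)^-4 = +1.
v=7: a=7^4·(≡2), b=7^4·(≡5) mod 7; (2|7)=+1, (5|7)=-1; (−1)^{4·4·3}·(+1)^4·(-1)^4 = +1.
v=37: a=37^1·(≡17), b=37^3·(≡9) mod 37; (17|37)=-1, (9|37)=+1; (−1)^{1·3·18}·(-1)^3·(+1)^1 = -1.
v=2: v_2(a)=-6, v_2(b)=-4; units ≡ 3, 3 (mod 8); ε·ε+αω+βω = 1·1+-6·1+-4·1 ≡ 1  ⇒  (a,b)_2 = -1.
v=∞: -629 < 0 and -37 < 0  ⇒  (a,b)_∞ = -1.
(-629, -37 / ℚ) ramifies at {2, 17, 37, ∞}: a division algebra.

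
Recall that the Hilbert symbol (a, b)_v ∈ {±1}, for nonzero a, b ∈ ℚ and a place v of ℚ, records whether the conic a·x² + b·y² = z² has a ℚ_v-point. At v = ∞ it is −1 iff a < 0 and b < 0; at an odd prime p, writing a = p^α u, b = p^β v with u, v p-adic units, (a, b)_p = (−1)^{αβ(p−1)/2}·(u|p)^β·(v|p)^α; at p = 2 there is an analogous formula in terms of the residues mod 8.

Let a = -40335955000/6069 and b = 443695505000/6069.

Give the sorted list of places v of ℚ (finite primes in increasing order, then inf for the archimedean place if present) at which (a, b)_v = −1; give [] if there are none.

[2, 3, 11, 29]

Mod squares: a ≡ -23142, b ≡ 254562. Check v ∈ {∞, 2, 3, 5, 7, 11, 17, 19, 29}.
v=19: a=19^1·(≡11), b=19^1·(≡12) mod 19; (11|19)=+1, (12|19)=-1; (−1)^{1·1·9}·(+1)^1·(-1)^1 = +1.
v=7: a=7^-1·(≡5), b=7^-1·(≡1) mod 7; (5|7)=-1, (1|7)=+1; (−1)^{-1·-1·3}·(-1)^-1·(+1)^-1 = +1.
v=3: a=3^-1·(≡2), b=3^-1·(≡2) mod 3; (2|3)=-1, (2|3)=-1; (−1)^{-1·-1·1}·(-1)^-1·(-1)^-1 = -1.
v=5: a=5^4·(≡3), b=5^4·(≡2) mod 5; (3|5)=-1, (2|5)=-1; (−1)^{4·4·2}·(-1)^4·(-1)^4 = +1.
v=∞: -23142 < 0 and 254562 > 0  ⇒  (a,b)_∞ = +1.
v=2: v_2(a)=3, v_2(b)=3; units ≡ 5, 1 (mod 8); ε·ε+αω+βω = 0·0+3·0+3·1 ≡ 1  ⇒  (a,b)_2 = -1.
v=29: a=29^1·(≡27), b=29^1·(≡22) mod 29; (27|29)=-1, (22|29)=+1; (−1)^{1·1·14}·(-1)^1·(+1)^1 = -1.
v=11: a=11^4·(≡2), b=11^5·(≡9) mod 11; (2|11)=-1, (9|11)=+1; (−1)^{4·5·5}·(-1)^5·(+1)^4 = -1.
v=17: a=17^-2·(≡3), b=17^-2·(≡1) mod 17; (3|17)=-1, (1|17)=+1; (−1)^{-2·-2·8}·(-1)^-2·(+1)^-2 = +1.
(-23142, 254562 / ℚ) ramifies at {2, 3, 11, 29}: a division algebra.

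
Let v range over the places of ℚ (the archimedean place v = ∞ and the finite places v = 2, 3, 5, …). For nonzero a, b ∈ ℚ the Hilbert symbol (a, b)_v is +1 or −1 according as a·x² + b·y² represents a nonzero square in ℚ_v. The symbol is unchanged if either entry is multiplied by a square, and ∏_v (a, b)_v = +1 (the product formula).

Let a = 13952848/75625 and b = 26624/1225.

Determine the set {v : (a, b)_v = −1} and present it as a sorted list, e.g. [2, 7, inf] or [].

[2, 13]

Mod squares: a ≡ 13, b ≡ 26. Check v ∈ {∞, 2, 5, 7, 11, 13, 37}.
v=13: a=13^1·(≡4), b=13^1·(≡11) mod 13; (4|13)=+1, (11|13)=-1; (−1)^{1·1·6}·(+1)^1·(-1)^1 = -1.
v=37: a=37^2·(≡19), b=37^0·(≡33) mod 37; (19|37)=-1, (33|37)=+1; (−1)^{2·0·18}·(-1)^0·(+1)^2 = +1.
v=7: a=7^2·(≡5), b=7^-2·(≡6) mod 7; (5|7)=-1, (6|7)=-1; (−1)^{2·-2·3}·(-1)^-2·(-1)^2 = +1.
v=11: a=11^-2·(≡7), b=11^0·(≡1) mod 11; (7|11)=-1, (1|11)=+1; (−1)^{-2·0·5}·(-1)^0·(+1)^-2 = +1.
v=2: v_2(a)=4, v_2(b)=11; units ≡ 5, 5 (mod 8); ε·ε+αω+βω = 0·0+4·1+11·1 ≡ 1  ⇒  (a,b)_2 = -1.
v=∞: 13 > 0 and 26 > 0  ⇒  (a,b)_∞ = +1.
v=5: a=5^-4·(≡3), b=5^-2·(≡1) mod 5; (3|5)=-1, (1|5)=+1; (−1)^{-4·-2·2}·(-1)^-2·(+1)^-4 = +1.
Ram(13, 26) = {2, 13}; no ℚ_2-point on the conic.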